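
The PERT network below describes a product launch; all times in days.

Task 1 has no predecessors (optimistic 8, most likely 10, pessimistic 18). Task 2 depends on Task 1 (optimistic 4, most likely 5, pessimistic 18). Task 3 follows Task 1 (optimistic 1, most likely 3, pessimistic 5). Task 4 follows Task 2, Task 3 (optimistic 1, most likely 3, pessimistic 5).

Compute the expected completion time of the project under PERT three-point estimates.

21 days

te_Task 1 = (8 + 4·10 + 18)/6 = 66/6 = 11
te_Task 2 = (4 + 4·5 + 18)/6 = 42/6 = 7
te_Task 3 = (1 + 4·3 + 5)/6 = 18/6 = 3
te_Task 4 = (1 + 4·3 + 5)/6 = 18/6 = 3

Forward pass:
ES_Task 1 = 0; EF_Task 1 = 11
ES_Task 2 = 11; EF_Task 2 = 11+7 = 18
ES_Task 3 = 11; EF_Task 3 = 11+3 = 14
ES_Task 4 = max(EF_Task 2=18, EF_Task 3=14) = 18; EF_Task 4 = 18+3 = 21
Expected project duration μ = 21 days. Critical path: Task 1 → Task 2 → Task 4.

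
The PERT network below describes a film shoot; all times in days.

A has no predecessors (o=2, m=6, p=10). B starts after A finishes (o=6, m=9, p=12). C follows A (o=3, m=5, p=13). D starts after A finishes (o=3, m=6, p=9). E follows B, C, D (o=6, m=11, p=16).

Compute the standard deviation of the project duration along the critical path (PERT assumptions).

te_A = (2 + 4·6 + 10)/6 = 36/6 = 6; σ²_A = ((10−2)/6)² = 1.778
te_B = (6 + 4·9 + 12)/6 = 54/6 = 9; σ²_B = ((12−6)/6)² = 1.000
te_C = (3 + 4·5 + 13)/6 = 36/6 = 6; σ²_C = ((13−3)/6)² = 2.778
te_D = (3 + 4·6 + 9)/6 = 36/6 = 6; σ²_D = ((9−3)/6)² = 1.000
te_E = (6 + 4·11 + 16)/6 = 66/6 = 11; σ²_E = ((16−6)/6)² = 2.778

Forward pass:
ES_A = 0; EF_A = 6
ES_B = 6; EF_B = 6+9 = 15
ES_C = 6; EF_C = 6+6 = 12
ES_D = 6; EF_D = 6+6 = 12
ES_E = max(EF_B=15, EF_C=12, EF_D=12) = 15; EF_E = 15+11 = 26
Expected project duration μ = 26 days. Critical path: A → B → E.

Variance along critical path = 1.778 + 1.000 + 2.778 = 5.556
σ = √5.556 = 2.357 days

2.36 days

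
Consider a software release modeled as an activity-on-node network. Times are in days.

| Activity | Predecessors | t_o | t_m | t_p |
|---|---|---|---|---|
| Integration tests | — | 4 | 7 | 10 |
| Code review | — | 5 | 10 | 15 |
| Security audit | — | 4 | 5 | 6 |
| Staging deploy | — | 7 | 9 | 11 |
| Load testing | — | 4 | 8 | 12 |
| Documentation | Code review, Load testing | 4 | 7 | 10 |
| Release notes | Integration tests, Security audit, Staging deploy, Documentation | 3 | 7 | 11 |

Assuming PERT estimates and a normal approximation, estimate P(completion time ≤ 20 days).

te_Integration tests = (4 + 4·7 + 10)/6 = 42/6 = 7; σ²_Integration tests = ((10−4)/6)² = 1.000
te_Code review = (5 + 4·10 + 15)/6 = 60/6 = 10; σ²_Code review = ((15−5)/6)² = 2.778
te_Security audit = (4 + 4·5 + 6)/6 = 30/6 = 5; σ²_Security audit = ((6−4)/6)² = 0.111
te_Staging deploy = (7 + 4·9 + 11)/6 = 54/6 = 9; σ²_Staging deploy = ((11−7)/6)² = 0.444
te_Load testing = (4 + 4·8 + 12)/6 = 48/6 = 8; σ²_Load testing = ((12−4)/6)² = 1.778
te_Documentation = (4 + 4·7 + 10)/6 = 42/6 = 7; σ²_Documentation = ((10−4)/6)² = 1.000
te_Release notes = (3 + 4·7 + 11)/6 = 42/6 = 7; σ²_Release notes = ((11−3)/6)² = 1.778

Forward pass:
ES_Integration tests = 0; EF_Integration tests = 7
ES_Code review = 0; EF_Code review = 10
ES_Security audit = 0; EF_Security audit = 5
ES_Staging deploy = 0; EF_Staging deploy = 9
ES_Load testing = 0; EF_Load testing = 8
ES_Documentation = max(EF_Code review=10, EF_Load testing=8) = 10; EF_Documentation = 10+7 = 17
ES_Release notes = max(EF_Integration tests=7, EF_Security audit=5, EF_Staging deploy=9, EF_Documentation=17) = 17; EF_Release notes = 17+7 = 24
Expected project duration μ = 24 days. Critical path: Code review → Documentation → Release notes.

Variance along critical path = 2.778 + 1.000 + 1.778 = 5.556; σ = √5.556 = 2.357 days.
Z = (20 − 24) / 2.357 = -1.697
P(T ≤ 20) = Φ(-1.697) ≈ 0.045

0.045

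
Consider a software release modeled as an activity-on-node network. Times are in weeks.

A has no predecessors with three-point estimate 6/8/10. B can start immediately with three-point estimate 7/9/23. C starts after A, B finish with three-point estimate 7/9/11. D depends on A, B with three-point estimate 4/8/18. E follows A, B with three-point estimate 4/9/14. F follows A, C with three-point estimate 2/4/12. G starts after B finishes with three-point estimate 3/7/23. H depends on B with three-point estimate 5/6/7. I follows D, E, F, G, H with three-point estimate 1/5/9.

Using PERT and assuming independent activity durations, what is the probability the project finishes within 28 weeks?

0.283

te_A = (6 + 4·8 + 10)/6 = 48/6 = 8; σ²_A = ((10−6)/6)² = 0.444
te_B = (7 + 4·9 + 23)/6 = 66/6 = 11; σ²_B = ((23−7)/6)² = 7.111
te_C = (7 + 4·9 + 11)/6 = 54/6 = 9; σ²_C = ((11−7)/6)² = 0.444
te_D = (4 + 4·8 + 18)/6 = 54/6 = 9; σ²_D = ((18−4)/6)² = 5.444
te_E = (4 + 4·9 + 14)/6 = 54/6 = 9; σ²_E = ((14−4)/6)² = 2.778
te_F = (2 + 4·4 + 12)/6 = 30/6 = 5; σ²_F = ((12−2)/6)² = 2.778
te_G = (3 + 4·7 + 23)/6 = 54/6 = 9; σ²_G = ((23−3)/6)² = 11.111
te_H = (5 + 4·6 + 7)/6 = 36/6 = 6; σ²_H = ((7−5)/6)² = 0.111
te_I = (1 + 4·5 + 9)/6 = 30/6 = 5; σ²_I = ((9−1)/6)² = 1.778

Forward pass:
ES_A = 0; EF_A = 8
ES_B = 0; EF_B = 11
ES_C = max(EF_A=8, EF_B=11) = 11; EF_C = 11+9 = 20
ES_D = max(EF_A=8, EF_B=11) = 11; EF_D = 11+9 = 20
ES_E = max(EF_A=8, EF_B=11) = 11; EF_E = 11+9 = 20
ES_F = max(EF_A=8, EF_C=20) = 20; EF_F = 20+5 = 25
ES_G = 11; EF_G = 11+9 = 20
ES_H = 11; EF_H = 11+6 = 17
ES_I = max(EF_D=20, EF_E=20, EF_F=25, EF_G=20, EF_H=17) = 25; EF_I = 25+5 = 30
Expected project duration μ = 30 weeks. Critical path: B → C → F → I.

Variance along critical path = 7.111 + 0.444 + 2.778 + 1.778 = 12.111; σ = √12.111 = 3.480 weeks.
Z = (28 − 30) / 3.480 = -0.575
P(T ≤ 28) = Φ(-0.575) ≈ 0.283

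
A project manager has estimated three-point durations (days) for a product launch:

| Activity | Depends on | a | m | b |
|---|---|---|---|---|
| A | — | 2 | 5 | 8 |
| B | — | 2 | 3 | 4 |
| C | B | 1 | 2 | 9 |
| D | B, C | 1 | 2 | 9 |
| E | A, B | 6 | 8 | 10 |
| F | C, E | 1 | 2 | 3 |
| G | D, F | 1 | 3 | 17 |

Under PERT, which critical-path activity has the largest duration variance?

G

te_A = (2 + 4·5 + 8)/6 = 30/6 = 5; σ²_A = ((8−2)/6)² = 1.000
te_B = (2 + 4·3 + 4)/6 = 18/6 = 3; σ²_B = ((4−2)/6)² = 0.111
te_C = (1 + 4·2 + 9)/6 = 18/6 = 3; σ²_C = ((9−1)/6)² = 1.778
te_D = (1 + 4·2 + 9)/6 = 18/6 = 3; σ²_D = ((9−1)/6)² = 1.778
te_E = (6 + 4·8 + 10)/6 = 48/6 = 8; σ²_E = ((10−6)/6)² = 0.444
te_F = (1 + 4·2 + 3)/6 = 12/6 = 2; σ²_F = ((3−1)/6)² = 0.111
te_G = (1 + 4·3 + 17)/6 = 30/6 = 5; σ²_G = ((17−1)/6)² = 7.111

Forward pass:
ES_A = 0; EF_A = 5
ES_B = 0; EF_B = 3
ES_C = 3; EF_C = 3+3 = 6
ES_D = max(EF_B=3, EF_C=6) = 6; EF_D = 6+3 = 9
ES_E = max(EF_A=5, EF_B=3) = 5; EF_E = 5+8 = 13
ES_F = max(EF_C=6, EF_E=13) = 13; EF_F = 13+2 = 15
ES_G = max(EF_D=9, EF_F=15) = 15; EF_G = 15+5 = 20
Expected project duration μ = 20 days. Critical path: A → E → F → G.

Variances on critical path: σ²_A=1.000, σ²_E=0.444, σ²_F=0.111, σ²_G=7.111.
Largest is σ²_G = 7.111.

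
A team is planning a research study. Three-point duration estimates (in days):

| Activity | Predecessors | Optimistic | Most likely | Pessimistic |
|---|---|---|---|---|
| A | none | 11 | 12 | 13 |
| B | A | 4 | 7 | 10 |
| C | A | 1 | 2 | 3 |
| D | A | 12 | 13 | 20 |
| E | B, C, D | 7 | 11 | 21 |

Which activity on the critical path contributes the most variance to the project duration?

E

te_A = (11 + 4·12 + 13)/6 = 72/6 = 12; σ²_A = ((13−11)/6)² = 0.111
te_B = (4 + 4·7 + 10)/6 = 42/6 = 7; σ²_B = ((10−4)/6)² = 1.000
te_C = (1 + 4·2 + 3)/6 = 12/6 = 2; σ²_C = ((3−1)/6)² = 0.111
te_D = (12 + 4·13 + 20)/6 = 84/6 = 14; σ²_D = ((20−12)/6)² = 1.778
te_E = (7 + 4·11 + 21)/6 = 72/6 = 12; σ²_E = ((21−7)/6)² = 5.444

Forward pass:
ES_A = 0; EF_A = 12
ES_B = 12; EF_B = 12+7 = 19
ES_C = 12; EF_C = 12+2 = 14
ES_D = 12; EF_D = 12+14 = 26
ES_E = max(EF_B=19, EF_C=14, EF_D=26) = 26; EF_E = 26+12 = 38
Expected project duration μ = 38 days. Critical path: A → D → E.

Variances on critical path: σ²_A=0.111, σ²_D=1.778, σ²_E=5.444.
Largest is σ²_E = 5.444.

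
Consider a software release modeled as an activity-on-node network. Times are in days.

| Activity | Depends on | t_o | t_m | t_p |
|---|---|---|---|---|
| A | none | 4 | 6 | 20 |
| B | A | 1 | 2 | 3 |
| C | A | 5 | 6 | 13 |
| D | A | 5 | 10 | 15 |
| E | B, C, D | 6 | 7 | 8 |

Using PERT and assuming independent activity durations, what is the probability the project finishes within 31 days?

te_A = (4 + 4·6 + 20)/6 = 48/6 = 8; σ²_A = ((20−4)/6)² = 7.111
te_B = (1 + 4·2 + 3)/6 = 12/6 = 2; σ²_B = ((3−1)/6)² = 0.111
te_C = (5 + 4·6 + 13)/6 = 42/6 = 7; σ²_C = ((13−5)/6)² = 1.778
te_D = (5 + 4·10 + 15)/6 = 60/6 = 10; σ²_D = ((15−5)/6)² = 2.778
te_E = (6 + 4·7 + 8)/6 = 42/6 = 7; σ²_E = ((8−6)/6)² = 0.111

Forward pass:
ES_A = 0; EF_A = 8
ES_B = 8; EF_B = 8+2 = 10
ES_C = 8; EF_C = 8+7 = 15
ES_D = 8; EF_D = 8+10 = 18
ES_E = max(EF_B=10, EF_C=15, EF_D=18) = 18; EF_E = 18+7 = 25
Expected project duration μ = 25 days. Critical path: A → D → E.

Variance along critical path = 7.111 + 2.778 + 0.111 = 10.000; σ = √10.000 = 3.162 days.
Z = (31 − 25) / 3.162 = 1.897
P(T ≤ 31) = Φ(1.897) ≈ 0.971

0.971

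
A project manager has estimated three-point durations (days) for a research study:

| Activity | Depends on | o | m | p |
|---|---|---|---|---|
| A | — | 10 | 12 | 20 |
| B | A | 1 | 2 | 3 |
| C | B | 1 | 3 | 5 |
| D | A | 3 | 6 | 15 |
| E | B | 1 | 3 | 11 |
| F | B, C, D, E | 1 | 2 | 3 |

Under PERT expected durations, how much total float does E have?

te_A = (10 + 4·12 + 20)/6 = 78/6 = 13
te_B = (1 + 4·2 + 3)/6 = 12/6 = 2
te_C = (1 + 4·3 + 5)/6 = 18/6 = 3
te_D = (3 + 4·6 + 15)/6 = 42/6 = 7
te_E = (1 + 4·3 + 11)/6 = 24/6 = 4
te_F = (1 + 4·2 + 3)/6 = 12/6 = 2

Forward pass:
ES_A = 0; EF_A = 13
ES_B = 13; EF_B = 13+2 = 15
ES_C = 15; EF_C = 15+3 = 18
ES_D = 13; EF_D = 13+7 = 20
ES_E = 15; EF_E = 15+4 = 19
ES_F = max(EF_B=15, EF_C=18, EF_D=20, EF_E=19) = 20; EF_F = 20+2 = 22
Expected project duration μ = 22 days. Critical path: A → D → F.

Backward pass:
LF_F = 22; LS_F = 22−2 = 20
LF_E = LS_F = 20; LS_E = 20−4 = 16
LF_D = LS_F = 20; LS_D = 20−7 = 13
LF_C = LS_F = 20; LS_C = 20−3 = 17
LF_B = min(LS_C=17, LS_E=16, LS_F=20) = 16; LS_B = 16−2 = 14
LF_A = min(LS_B=14, LS_D=13) = 13; LS_A = 13−13 = 0
Slack_E = LS_E − ES_E = 16 − 15 = 1

1 days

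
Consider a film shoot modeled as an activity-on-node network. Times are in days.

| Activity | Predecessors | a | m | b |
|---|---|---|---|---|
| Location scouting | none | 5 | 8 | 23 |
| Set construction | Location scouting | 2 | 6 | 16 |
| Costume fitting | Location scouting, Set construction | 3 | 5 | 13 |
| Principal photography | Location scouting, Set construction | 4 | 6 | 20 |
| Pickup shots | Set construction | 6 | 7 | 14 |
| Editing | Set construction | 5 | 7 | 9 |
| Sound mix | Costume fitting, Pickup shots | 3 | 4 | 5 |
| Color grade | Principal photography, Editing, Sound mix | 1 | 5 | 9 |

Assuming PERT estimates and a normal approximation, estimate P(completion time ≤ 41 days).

0.950

te_Location scouting = (5 + 4·8 + 23)/6 = 60/6 = 10; σ²_Location scouting = ((23−5)/6)² = 9.000
te_Set construction = (2 + 4·6 + 16)/6 = 42/6 = 7; σ²_Set construction = ((16−2)/6)² = 5.444
te_Costume fitting = (3 + 4·5 + 13)/6 = 36/6 = 6; σ²_Costume fitting = ((13−3)/6)² = 2.778
te_Principal photography = (4 + 4·6 + 20)/6 = 48/6 = 8; σ²_Principal photography = ((20−4)/6)² = 7.111
te_Pickup shots = (6 + 4·7 + 14)/6 = 48/6 = 8; σ²_Pickup shots = ((14−6)/6)² = 1.778
te_Editing = (5 + 4·7 + 9)/6 = 42/6 = 7; σ²_Editing = ((9−5)/6)² = 0.444
te_Sound mix = (3 + 4·4 + 5)/6 = 24/6 = 4; σ²_Sound mix = ((5−3)/6)² = 0.111
te_Color grade = (1 + 4·5 + 9)/6 = 30/6 = 5; σ²_Color grade = ((9−1)/6)² = 1.778

Forward pass:
ES_Location scouting = 0; EF_Location scouting = 10
ES_Set construction = 10; EF_Set construction = 10+7 = 17
ES_Costume fitting = max(EF_Location scouting=10, EF_Set construction=17) = 17; EF_Costume fitting = 17+6 = 23
ES_Principal photography = max(EF_Location scouting=10, EF_Set construction=17) = 17; EF_Principal photography = 17+8 = 25
ES_Pickup shots = 17; EF_Pickup shots = 17+8 = 25
ES_Editing = 17; EF_Editing = 17+7 = 24
ES_Sound mix = max(EF_Costume fitting=23, EF_Pickup shots=25) = 25; EF_Sound mix = 25+4 = 29
ES_Color grade = max(EF_Principal photography=25, EF_Editing=24, EF_Sound mix=29) = 29; EF_Color grade = 29+5 = 34
Expected project duration μ = 34 days. Critical path: Location scouting → Set construction → Pickup shots → Sound mix → Color grade.

Variance along critical path = 9.000 + 5.444 + 1.778 + 0.111 + 1.778 = 18.111; σ = √18.111 = 4.256 days.
Z = (41 − 34) / 4.256 = 1.645
P(T ≤ 41) = Φ(1.645) ≈ 0.950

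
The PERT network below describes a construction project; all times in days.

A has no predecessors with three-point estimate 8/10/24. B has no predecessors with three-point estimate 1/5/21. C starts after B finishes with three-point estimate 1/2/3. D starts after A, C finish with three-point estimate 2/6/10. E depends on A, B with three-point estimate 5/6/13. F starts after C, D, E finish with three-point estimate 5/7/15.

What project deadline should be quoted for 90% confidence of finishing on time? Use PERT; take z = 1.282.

te_A = (8 + 4·10 + 24)/6 = 72/6 = 12; σ²_A = ((24−8)/6)² = 7.111
te_B = (1 + 4·5 + 21)/6 = 42/6 = 7; σ²_B = ((21−1)/6)² = 11.111
te_C = (1 + 4·2 + 3)/6 = 12/6 = 2; σ²_C = ((3−1)/6)² = 0.111
te_D = (2 + 4·6 + 10)/6 = 36/6 = 6; σ²_D = ((10−2)/6)² = 1.778
te_E = (5 + 4·6 + 13)/6 = 42/6 = 7; σ²_E = ((13−5)/6)² = 1.778
te_F = (5 + 4·7 + 15)/6 = 48/6 = 8; σ²_F = ((15−5)/6)² = 2.778

Forward pass:
ES_A = 0; EF_A = 12
ES_B = 0; EF_B = 7
ES_C = 7; EF_C = 7+2 = 9
ES_D = max(EF_A=12, EF_C=9) = 12; EF_D = 12+6 = 18
ES_E = max(EF_A=12, EF_B=7) = 12; EF_E = 12+7 = 19
ES_F = max(EF_C=9, EF_D=18, EF_E=19) = 19; EF_F = 19+8 = 27
Expected project duration μ = 27 days. Critical path: A → E → F.

Variance along critical path = 7.111 + 1.778 + 2.778 = 11.667; σ = 3.416 days.
D = μ + z·σ = 27 + 1.282·3.416 = 31.4 days

31.4 days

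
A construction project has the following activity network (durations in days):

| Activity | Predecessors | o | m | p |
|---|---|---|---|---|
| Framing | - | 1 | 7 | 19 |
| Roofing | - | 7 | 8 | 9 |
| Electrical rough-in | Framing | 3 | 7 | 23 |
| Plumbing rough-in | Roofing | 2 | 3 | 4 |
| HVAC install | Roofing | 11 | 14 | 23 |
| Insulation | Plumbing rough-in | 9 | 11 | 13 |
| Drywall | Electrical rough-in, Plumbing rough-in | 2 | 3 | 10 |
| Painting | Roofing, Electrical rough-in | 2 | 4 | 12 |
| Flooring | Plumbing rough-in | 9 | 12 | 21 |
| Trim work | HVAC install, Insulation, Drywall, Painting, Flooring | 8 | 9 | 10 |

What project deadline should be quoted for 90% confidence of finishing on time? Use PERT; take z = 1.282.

te_Framing = (1 + 4·7 + 19)/6 = 48/6 = 8; σ²_Framing = ((19−1)/6)² = 9.000
te_Roofing = (7 + 4·8 + 9)/6 = 48/6 = 8; σ²_Roofing = ((9−7)/6)² = 0.111
te_Electrical rough-in = (3 + 4·7 + 23)/6 = 54/6 = 9; σ²_Electrical rough-in = ((23−3)/6)² = 11.111
te_Plumbing rough-in = (2 + 4·3 + 4)/6 = 18/6 = 3; σ²_Plumbing rough-in = ((4−2)/6)² = 0.111
te_HVAC install = (11 + 4·14 + 23)/6 = 90/6 = 15; σ²_HVAC install = ((23−11)/6)² = 4.000
te_Insulation = (9 + 4·11 + 13)/6 = 66/6 = 11; σ²_Insulation = ((13−9)/6)² = 0.444
te_Drywall = (2 + 4·3 + 10)/6 = 24/6 = 4; σ²_Drywall = ((10−2)/6)² = 1.778
te_Painting = (2 + 4·4 + 12)/6 = 30/6 = 5; σ²_Painting = ((12−2)/6)² = 2.778
te_Flooring = (9 + 4·12 + 21)/6 = 78/6 = 13; σ²_Flooring = ((21−9)/6)² = 4.000
te_Trim work = (8 + 4·9 + 10)/6 = 54/6 = 9; σ²_Trim work = ((10−8)/6)² = 0.111

Forward pass:
ES_Framing = 0; EF_Framing = 8
ES_Roofing = 0; EF_Roofing = 8
ES_Electrical rough-in = 8; EF_Electrical rough-in = 8+9 = 17
ES_Plumbing rough-in = 8; EF_Plumbing rough-in = 8+3 = 11
ES_HVAC install = 8; EF_HVAC install = 8+15 = 23
ES_Insulation = 11; EF_Insulation = 11+11 = 22
ES_Drywall = max(EF_Electrical rough-in=17, EF_Plumbing rough-in=11) = 17; EF_Drywall = 17+4 = 21
ES_Painting = max(EF_Roofing=8, EF_Electrical rough-in=17) = 17; EF_Painting = 17+5 = 22
ES_Flooring = 11; EF_Flooring = 11+13 = 24
ES_Trim work = max(EF_HVAC install=23, EF_Insulation=22, EF_Drywall=21, EF_Painting=22, EF_Flooring=24) = 24; EF_Trim work = 24+9 = 33
Expected project duration μ = 33 days. Critical path: Roofing → Plumbing rough-in → Flooring → Trim work.

Variance along critical path = 0.111 + 0.111 + 4.000 + 0.111 = 4.333; σ = 2.082 days.
D = μ + z·σ = 33 + 1.282·2.082 = 35.7 days

35.7 days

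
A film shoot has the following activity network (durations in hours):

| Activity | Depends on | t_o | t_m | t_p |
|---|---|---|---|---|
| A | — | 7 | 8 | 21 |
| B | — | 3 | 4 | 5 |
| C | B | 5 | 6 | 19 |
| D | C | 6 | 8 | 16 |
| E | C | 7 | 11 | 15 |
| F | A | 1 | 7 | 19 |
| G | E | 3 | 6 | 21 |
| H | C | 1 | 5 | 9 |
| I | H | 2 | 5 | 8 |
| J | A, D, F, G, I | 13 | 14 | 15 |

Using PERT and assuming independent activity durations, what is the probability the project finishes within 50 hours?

te_A = (7 + 4·8 + 21)/6 = 60/6 = 10; σ²_A = ((21−7)/6)² = 5.444
te_B = (3 + 4·4 + 5)/6 = 24/6 = 4; σ²_B = ((5−3)/6)² = 0.111
te_C = (5 + 4·6 + 19)/6 = 48/6 = 8; σ²_C = ((19−5)/6)² = 5.444
te_D = (6 + 4·8 + 16)/6 = 54/6 = 9; σ²_D = ((16−6)/6)² = 2.778
te_E = (7 + 4·11 + 15)/6 = 66/6 = 11; σ²_E = ((15−7)/6)² = 1.778
te_F = (1 + 4·7 + 19)/6 = 48/6 = 8; σ²_F = ((19−1)/6)² = 9.000
te_G = (3 + 4·6 + 21)/6 = 48/6 = 8; σ²_G = ((21−3)/6)² = 9.000
te_H = (1 + 4·5 + 9)/6 = 30/6 = 5; σ²_H = ((9−1)/6)² = 1.778
te_I = (2 + 4·5 + 8)/6 = 30/6 = 5; σ²_I = ((8−2)/6)² = 1.000
te_J = (13 + 4·14 + 15)/6 = 84/6 = 14; σ²_J = ((15−13)/6)² = 0.111

Forward pass:
ES_A = 0; EF_A = 10
ES_B = 0; EF_B = 4
ES_C = 4; EF_C = 4+8 = 12
ES_D = 12; EF_D = 12+9 = 21
ES_E = 12; EF_E = 12+11 = 23
ES_F = 10; EF_F = 10+8 = 18
ES_G = 23; EF_G = 23+8 = 31
ES_H = 12; EF_H = 12+5 = 17
ES_I = 17; EF_I = 17+5 = 22
ES_J = max(EF_A=10, EF_D=21, EF_F=18, EF_G=31, EF_I=22) = 31; EF_J = 31+14 = 45
Expected project duration μ = 45 hours. Critical path: B → C → E → G → J.

Variance along critical path = 0.111 + 5.444 + 1.778 + 9.000 + 0.111 = 16.444; σ = √16.444 = 4.055 hours.
Z = (50 − 45) / 4.055 = 1.233
P(T ≤ 50) = Φ(1.233) ≈ 0.891

0.891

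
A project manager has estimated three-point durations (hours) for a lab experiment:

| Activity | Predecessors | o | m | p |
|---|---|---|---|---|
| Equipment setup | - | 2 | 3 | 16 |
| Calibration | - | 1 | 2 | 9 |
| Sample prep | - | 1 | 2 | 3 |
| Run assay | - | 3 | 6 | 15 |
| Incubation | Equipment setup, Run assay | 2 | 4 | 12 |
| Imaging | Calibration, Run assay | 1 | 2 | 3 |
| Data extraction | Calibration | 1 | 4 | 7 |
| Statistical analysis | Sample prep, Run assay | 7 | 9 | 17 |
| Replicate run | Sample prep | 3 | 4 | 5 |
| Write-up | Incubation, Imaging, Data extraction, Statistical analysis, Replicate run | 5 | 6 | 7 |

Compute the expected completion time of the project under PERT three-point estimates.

te_Equipment setup = (2 + 4·3 + 16)/6 = 30/6 = 5
te_Calibration = (1 + 4·2 + 9)/6 = 18/6 = 3
te_Sample prep = (1 + 4·2 + 3)/6 = 12/6 = 2
te_Run assay = (3 + 4·6 + 15)/6 = 42/6 = 7
te_Incubation = (2 + 4·4 + 12)/6 = 30/6 = 5
te_Imaging = (1 + 4·2 + 3)/6 = 12/6 = 2
te_Data extraction = (1 + 4·4 + 7)/6 = 24/6 = 4
te_Statistical analysis = (7 + 4·9 + 17)/6 = 60/6 = 10
te_Replicate run = (3 + 4·4 + 5)/6 = 24/6 = 4
te_Write-up = (5 + 4·6 + 7)/6 = 36/6 = 6

Forward pass:
ES_Equipment setup = 0; EF_Equipment setup = 5
ES_Calibration = 0; EF_Calibration = 3
ES_Sample prep = 0; EF_Sample prep = 2
ES_Run assay = 0; EF_Run assay = 7
ES_Incubation = max(EF_Equipment setup=5, EF_Run assay=7) = 7; EF_Incubation = 7+5 = 12
ES_Imaging = max(EF_Calibration=3, EF_Run assay=7) = 7; EF_Imaging = 7+2 = 9
ES_Data extraction = 3; EF_Data extraction = 3+4 = 7
ES_Statistical analysis = max(EF_Sample prep=2, EF_Run assay=7) = 7; EF_Statistical analysis = 7+10 = 17
ES_Replicate run = 2; EF_Replicate run = 2+4 = 6
ES_Write-up = max(EF_Incubation=12, EF_Imaging=9, EF_Data extraction=7, EF_Statistical analysis=17, EF_Replicate run=6) = 17; EF_Write-up = 17+6 = 23
Expected project duration μ = 23 hours. Critical path: Run assay → Statistical analysis → Write-up.

23 hours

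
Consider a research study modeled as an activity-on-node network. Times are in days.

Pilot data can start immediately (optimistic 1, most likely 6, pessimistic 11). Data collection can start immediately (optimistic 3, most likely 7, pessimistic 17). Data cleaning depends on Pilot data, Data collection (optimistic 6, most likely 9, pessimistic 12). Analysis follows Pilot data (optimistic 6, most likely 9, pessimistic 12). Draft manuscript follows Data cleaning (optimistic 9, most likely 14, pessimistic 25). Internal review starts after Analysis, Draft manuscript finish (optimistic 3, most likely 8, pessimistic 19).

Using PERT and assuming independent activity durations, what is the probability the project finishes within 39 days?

te_Pilot data = (1 + 4·6 + 11)/6 = 36/6 = 6; σ²_Pilot data = ((11−1)/6)² = 2.778
te_Data collection = (3 + 4·7 + 17)/6 = 48/6 = 8; σ²_Data collection = ((17−3)/6)² = 5.444
te_Data cleaning = (6 + 4·9 + 12)/6 = 54/6 = 9; σ²_Data cleaning = ((12−6)/6)² = 1.000
te_Analysis = (6 + 4·9 + 12)/6 = 54/6 = 9; σ²_Analysis = ((12−6)/6)² = 1.000
te_Draft manuscript = (9 + 4·14 + 25)/6 = 90/6 = 15; σ²_Draft manuscript = ((25−9)/6)² = 7.111
te_Internal review = (3 + 4·8 + 19)/6 = 54/6 = 9; σ²_Internal review = ((19−3)/6)² = 7.111

Forward pass:
ES_Pilot data = 0; EF_Pilot data = 6
ES_Data collection = 0; EF_Data collection = 8
ES_Data cleaning = max(EF_Pilot data=6, EF_Data collection=8) = 8; EF_Data cleaning = 8+9 = 17
ES_Analysis = 6; EF_Analysis = 6+9 = 15
ES_Draft manuscript = 17; EF_Draft manuscript = 17+15 = 32
ES_Internal review = max(EF_Analysis=15, EF_Draft manuscript=32) = 32; EF_Internal review = 32+9 = 41
Expected project duration μ = 41 days. Critical path: Data collection → Data cleaning → Draft manuscript → Internal review.

Variance along critical path = 5.444 + 1.000 + 7.111 + 7.111 = 20.667; σ = √20.667 = 4.546 days.
Z = (39 − 41) / 4.546 = -0.440
P(T ≤ 39) = Φ(-0.440) ≈ 0.330

0.330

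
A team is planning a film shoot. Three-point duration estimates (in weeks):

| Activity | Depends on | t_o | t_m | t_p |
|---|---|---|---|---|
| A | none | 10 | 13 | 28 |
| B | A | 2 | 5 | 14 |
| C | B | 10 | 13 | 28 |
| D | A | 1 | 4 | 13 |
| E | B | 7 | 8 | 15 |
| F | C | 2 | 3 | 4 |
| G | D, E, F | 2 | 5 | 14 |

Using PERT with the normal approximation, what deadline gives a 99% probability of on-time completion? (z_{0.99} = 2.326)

56.9 weeks

te_A = (10 + 4·13 + 28)/6 = 90/6 = 15; σ²_A = ((28−10)/6)² = 9.000
te_B = (2 + 4·5 + 14)/6 = 36/6 = 6; σ²_B = ((14−2)/6)² = 4.000
te_C = (10 + 4·13 + 28)/6 = 90/6 = 15; σ²_C = ((28−10)/6)² = 9.000
te_D = (1 + 4·4 + 13)/6 = 30/6 = 5; σ²_D = ((13−1)/6)² = 4.000
te_E = (7 + 4·8 + 15)/6 = 54/6 = 9; σ²_E = ((15−7)/6)² = 1.778
te_F = (2 + 4·3 + 4)/6 = 18/6 = 3; σ²_F = ((4−2)/6)² = 0.111
te_G = (2 + 4·5 + 14)/6 = 36/6 = 6; σ²_G = ((14−2)/6)² = 4.000

Forward pass:
ES_A = 0; EF_A = 15
ES_B = 15; EF_B = 15+6 = 21
ES_C = 21; EF_C = 21+15 = 36
ES_D = 15; EF_D = 15+5 = 20
ES_E = 21; EF_E = 21+9 = 30
ES_F = 36; EF_F = 36+3 = 39
ES_G = max(EF_D=20, EF_E=30, EF_F=39) = 39; EF_G = 39+6 = 45
Expected project duration μ = 45 weeks. Critical path: A → B → C → F → G.

Variance along critical path = 9.000 + 4.000 + 9.000 + 0.111 + 4.000 = 26.111; σ = 5.110 weeks.
D = μ + z·σ = 45 + 2.326·5.110 = 56.9 weeks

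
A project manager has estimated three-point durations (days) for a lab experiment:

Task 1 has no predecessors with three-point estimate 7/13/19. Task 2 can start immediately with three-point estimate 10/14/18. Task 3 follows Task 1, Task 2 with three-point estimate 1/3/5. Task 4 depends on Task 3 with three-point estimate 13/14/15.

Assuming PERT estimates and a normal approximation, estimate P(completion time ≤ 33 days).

te_Task 1 = (7 + 4·13 + 19)/6 = 78/6 = 13; σ²_Task 1 = ((19−7)/6)² = 4.000
te_Task 2 = (10 + 4·14 + 18)/6 = 84/6 = 14; σ²_Task 2 = ((18−10)/6)² = 1.778
te_Task 3 = (1 + 4·3 + 5)/6 = 18/6 = 3; σ²_Task 3 = ((5−1)/6)² = 0.444
te_Task 4 = (13 + 4·14 + 15)/6 = 84/6 = 14; σ²_Task 4 = ((15−13)/6)² = 0.111

Forward pass:
ES_Task 1 = 0; EF_Task 1 = 13
ES_Task 2 = 0; EF_Task 2 = 14
ES_Task 3 = max(EF_Task 1=13, EF_Task 2=14) = 14; EF_Task 3 = 14+3 = 17
ES_Task 4 = 17; EF_Task 4 = 17+14 = 31
Expected project duration μ = 31 days. Critical path: Task 2 → Task 3 → Task 4.

Variance along critical path = 1.778 + 0.444 + 0.111 = 2.333; σ = √2.333 = 1.528 days.
Z = (33 − 31) / 1.528 = 1.309
P(T ≤ 33) = Φ(1.309) ≈ 0.905

0.905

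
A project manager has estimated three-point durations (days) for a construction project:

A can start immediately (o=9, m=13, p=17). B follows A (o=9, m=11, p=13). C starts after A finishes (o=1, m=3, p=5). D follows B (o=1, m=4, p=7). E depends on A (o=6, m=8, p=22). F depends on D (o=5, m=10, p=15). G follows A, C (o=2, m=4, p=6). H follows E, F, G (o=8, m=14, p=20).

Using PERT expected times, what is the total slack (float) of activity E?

te_A = (9 + 4·13 + 17)/6 = 78/6 = 13
te_B = (9 + 4·11 + 13)/6 = 66/6 = 11
te_C = (1 + 4·3 + 5)/6 = 18/6 = 3
te_D = (1 + 4·4 + 7)/6 = 24/6 = 4
te_E = (6 + 4·8 + 22)/6 = 60/6 = 10
te_F = (5 + 4·10 + 15)/6 = 60/6 = 10
te_G = (2 + 4·4 + 6)/6 = 24/6 = 4
te_H = (8 + 4·14 + 20)/6 = 84/6 = 14

Forward pass:
ES_A = 0; EF_A = 13
ES_B = 13; EF_B = 13+11 = 24
ES_C = 13; EF_C = 13+3 = 16
ES_D = 24; EF_D = 24+4 = 28
ES_E = 13; EF_E = 13+10 = 23
ES_F = 28; EF_F = 28+10 = 38
ES_G = max(EF_A=13, EF_C=16) = 16; EF_G = 16+4 = 20
ES_H = max(EF_E=23, EF_F=38, EF_G=20) = 38; EF_H = 38+14 = 52
Expected project duration μ = 52 days. Critical path: A → B → D → F → H.

Backward pass:
LF_H = 52; LS_H = 52−14 = 38
LF_G = LS_H = 38; LS_G = 38−4 = 34
LF_F = LS_H = 38; LS_F = 38−10 = 28
LF_E = LS_H = 38; LS_E = 38−10 = 28
LF_D = LS_F = 28; LS_D = 28−4 = 24
LF_C = LS_G = 34; LS_C = 34−3 = 31
LF_B = LS_D = 24; LS_B = 24−11 = 13
LF_A = min(LS_B=13, LS_C=31, LS_E=28, LS_G=34) = 13; LS_A = 13−13 = 0
Slack_E = LS_E − ES_E = 28 − 13 = 15

15 days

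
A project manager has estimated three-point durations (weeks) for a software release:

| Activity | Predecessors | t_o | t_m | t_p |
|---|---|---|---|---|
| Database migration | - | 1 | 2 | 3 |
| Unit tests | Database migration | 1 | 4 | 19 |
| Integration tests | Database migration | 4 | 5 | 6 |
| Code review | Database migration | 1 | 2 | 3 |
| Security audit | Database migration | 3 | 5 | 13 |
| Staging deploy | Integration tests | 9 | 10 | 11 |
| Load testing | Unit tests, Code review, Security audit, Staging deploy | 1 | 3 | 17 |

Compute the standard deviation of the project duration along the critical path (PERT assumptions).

te_Database migration = (1 + 4·2 + 3)/6 = 12/6 = 2; σ²_Database migration = ((3−1)/6)² = 0.111
te_Unit tests = (1 + 4·4 + 19)/6 = 36/6 = 6; σ²_Unit tests = ((19−1)/6)² = 9.000
te_Integration tests = (4 + 4·5 + 6)/6 = 30/6 = 5; σ²_Integration tests = ((6−4)/6)² = 0.111
te_Code review = (1 + 4·2 + 3)/6 = 12/6 = 2; σ²_Code review = ((3−1)/6)² = 0.111
te_Security audit = (3 + 4·5 + 13)/6 = 36/6 = 6; σ²_Security audit = ((13−3)/6)² = 2.778
te_Staging deploy = (9 + 4·10 + 11)/6 = 60/6 = 10; σ²_Staging deploy = ((11−9)/6)² = 0.111
te_Load testing = (1 + 4·3 + 17)/6 = 30/6 = 5; σ²_Load testing = ((17−1)/6)² = 7.111

Forward pass:
ES_Database migration = 0; EF_Database migration = 2
ES_Unit tests = 2; EF_Unit tests = 2+6 = 8
ES_Integration tests = 2; EF_Integration tests = 2+5 = 7
ES_Code review = 2; EF_Code review = 2+2 = 4
ES_Security audit = 2; EF_Security audit = 2+6 = 8
ES_Staging deploy = 7; EF_Staging deploy = 7+10 = 17
ES_Load testing = max(EF_Unit tests=8, EF_Code review=4, EF_Security audit=8, EF_Staging deploy=17) = 17; EF_Load testing = 17+5 = 22
Expected project duration μ = 22 weeks. Critical path: Database migration → Integration tests → Staging deploy → Load testing.

Variance along critical path = 0.111 + 0.111 + 0.111 + 7.111 = 7.444
σ = √7.444 = 2.728 weeks

2.73 weeks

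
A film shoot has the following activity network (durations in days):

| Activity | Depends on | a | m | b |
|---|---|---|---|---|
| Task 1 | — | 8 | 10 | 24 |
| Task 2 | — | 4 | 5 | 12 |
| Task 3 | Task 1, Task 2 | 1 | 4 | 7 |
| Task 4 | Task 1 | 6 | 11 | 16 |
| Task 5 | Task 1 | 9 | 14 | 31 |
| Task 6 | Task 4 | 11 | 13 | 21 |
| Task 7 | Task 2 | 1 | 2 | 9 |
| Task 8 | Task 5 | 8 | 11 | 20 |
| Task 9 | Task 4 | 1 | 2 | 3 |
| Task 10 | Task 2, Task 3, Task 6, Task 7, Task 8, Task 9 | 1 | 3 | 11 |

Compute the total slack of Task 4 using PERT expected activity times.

te_Task 1 = (8 + 4·10 + 24)/6 = 72/6 = 12
te_Task 2 = (4 + 4·5 + 12)/6 = 36/6 = 6
te_Task 3 = (1 + 4·4 + 7)/6 = 24/6 = 4
te_Task 4 = (6 + 4·11 + 16)/6 = 66/6 = 11
te_Task 5 = (9 + 4·14 + 31)/6 = 96/6 = 16
te_Task 6 = (11 + 4·13 + 21)/6 = 84/6 = 14
te_Task 7 = (1 + 4·2 + 9)/6 = 18/6 = 3
te_Task 8 = (8 + 4·11 + 20)/6 = 72/6 = 12
te_Task 9 = (1 + 4·2 + 3)/6 = 12/6 = 2
te_Task 10 = (1 + 4·3 + 11)/6 = 24/6 = 4

Forward pass:
ES_Task 1 = 0; EF_Task 1 = 12
ES_Task 2 = 0; EF_Task 2 = 6
ES_Task 3 = max(EF_Task 1=12, EF_Task 2=6) = 12; EF_Task 3 = 12+4 = 16
ES_Task 4 = 12; EF_Task 4 = 12+11 = 23
ES_Task 5 = 12; EF_Task 5 = 12+16 = 28
ES_Task 6 = 23; EF_Task 6 = 23+14 = 37
ES_Task 7 = 6; EF_Task 7 = 6+3 = 9
ES_Task 8 = 28; EF_Task 8 = 28+12 = 40
ES_Task 9 = 23; EF_Task 9 = 23+2 = 25
ES_Task 10 = max(EF_Task 2=6, EF_Task 3=16, EF_Task 6=37, EF_Task 7=9, EF_Task 8=40, EF_Task 9=25) = 40; EF_Task 10 = 40+4 = 44
Expected project duration μ = 44 days. Critical path: Task 1 → Task 5 → Task 8 → Task 10.

Backward pass:
LF_Task 10 = 44; LS_Task 10 = 44−4 = 40
LF_Task 9 = LS_Task 10 = 40; LS_Task 9 = 40−2 = 38
LF_Task 8 = LS_Task 10 = 40; LS_Task 8 = 40−12 = 28
LF_Task 7 = LS_Task 10 = 40; LS_Task 7 = 40−3 = 37
LF_Task 6 = LS_Task 10 = 40; LS_Task 6 = 40−14 = 26
LF_Task 5 = LS_Task 8 = 28; LS_Task 5 = 28−16 = 12
LF_Task 4 = min(LS_Task 6=26, LS_Task 9=38) = 26; LS_Task 4 = 26−11 = 15
LF_Task 3 = LS_Task 10 = 40; LS_Task 3 = 40−4 = 36
LF_Task 2 = min(LS_Task 3=36, LS_Task 7=37, LS_Task 10=40) = 36; LS_Task 2 = 36−6 = 30
LF_Task 1 = min(LS_Task 3=36, LS_Task 4=15, LS_Task 5=12) = 12; LS_Task 1 = 12−12 = 0
Slack_Task 4 = LS_Task 4 − ES_Task 4 = 15 − 12 = 3

3 days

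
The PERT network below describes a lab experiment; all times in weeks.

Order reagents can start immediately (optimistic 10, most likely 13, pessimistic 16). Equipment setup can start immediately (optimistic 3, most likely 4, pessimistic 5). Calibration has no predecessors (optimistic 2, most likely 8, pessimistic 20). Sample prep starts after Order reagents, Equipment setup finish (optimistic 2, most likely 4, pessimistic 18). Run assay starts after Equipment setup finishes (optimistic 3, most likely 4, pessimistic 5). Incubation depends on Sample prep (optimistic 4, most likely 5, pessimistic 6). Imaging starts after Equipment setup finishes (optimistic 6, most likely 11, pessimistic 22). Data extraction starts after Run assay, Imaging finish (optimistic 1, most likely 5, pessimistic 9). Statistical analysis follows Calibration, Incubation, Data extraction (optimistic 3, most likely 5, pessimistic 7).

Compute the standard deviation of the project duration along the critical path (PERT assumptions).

te_Order reagents = (10 + 4·13 + 16)/6 = 78/6 = 13; σ²_Order reagents = ((16−10)/6)² = 1.000
te_Equipment setup = (3 + 4·4 + 5)/6 = 24/6 = 4; σ²_Equipment setup = ((5−3)/6)² = 0.111
te_Calibration = (2 + 4·8 + 20)/6 = 54/6 = 9; σ²_Calibration = ((20−2)/6)² = 9.000
te_Sample prep = (2 + 4·4 + 18)/6 = 36/6 = 6; σ²_Sample prep = ((18−2)/6)² = 7.111
te_Run assay = (3 + 4·4 + 5)/6 = 24/6 = 4; σ²_Run assay = ((5−3)/6)² = 0.111
te_Incubation = (4 + 4·5 + 6)/6 = 30/6 = 5; σ²_Incubation = ((6−4)/6)² = 0.111
te_Imaging = (6 + 4·11 + 22)/6 = 72/6 = 12; σ²_Imaging = ((22−6)/6)² = 7.111
te_Data extraction = (1 + 4·5 + 9)/6 = 30/6 = 5; σ²_Data extraction = ((9−1)/6)² = 1.778
te_Statistical analysis = (3 + 4·5 + 7)/6 = 30/6 = 5; σ²_Statistical analysis = ((7−3)/6)² = 0.444

Forward pass:
ES_Order reagents = 0; EF_Order reagents = 13
ES_Equipment setup = 0; EF_Equipment setup = 4
ES_Calibration = 0; EF_Calibration = 9
ES_Sample prep = max(EF_Order reagents=13, EF_Equipment setup=4) = 13; EF_Sample prep = 13+6 = 19
ES_Run assay = 4; EF_Run assay = 4+4 = 8
ES_Incubation = 19; EF_Incubation = 19+5 = 24
ES_Imaging = 4; EF_Imaging = 4+12 = 16
ES_Data extraction = max(EF_Run assay=8, EF_Imaging=16) = 16; EF_Data extraction = 16+5 = 21
ES_Statistical analysis = max(EF_Calibration=9, EF_Incubation=24, EF_Data extraction=21) = 24; EF_Statistical analysis = 24+5 = 29
Expected project duration μ = 29 weeks. Critical path: Order reagents → Sample prep → Incubation → Statistical analysis.

Variance along critical path = 1.000 + 7.111 + 0.111 + 0.444 = 8.667
σ = √8.667 = 2.944 weeks

2.94 weeks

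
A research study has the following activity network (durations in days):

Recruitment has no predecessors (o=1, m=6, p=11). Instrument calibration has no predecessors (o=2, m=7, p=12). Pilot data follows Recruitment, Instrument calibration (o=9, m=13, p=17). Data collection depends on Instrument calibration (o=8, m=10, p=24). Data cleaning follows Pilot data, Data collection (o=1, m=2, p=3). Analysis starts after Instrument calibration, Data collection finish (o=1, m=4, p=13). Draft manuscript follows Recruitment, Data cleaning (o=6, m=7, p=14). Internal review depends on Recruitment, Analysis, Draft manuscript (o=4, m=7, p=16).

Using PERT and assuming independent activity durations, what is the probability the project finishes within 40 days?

0.732

te_Recruitment = (1 + 4·6 + 11)/6 = 36/6 = 6; σ²_Recruitment = ((11−1)/6)² = 2.778
te_Instrument calibration = (2 + 4·7 + 12)/6 = 42/6 = 7; σ²_Instrument calibration = ((12−2)/6)² = 2.778
te_Pilot data = (9 + 4·13 + 17)/6 = 78/6 = 13; σ²_Pilot data = ((17−9)/6)² = 1.778
te_Data collection = (8 + 4·10 + 24)/6 = 72/6 = 12; σ²_Data collection = ((24−8)/6)² = 7.111
te_Data cleaning = (1 + 4·2 + 3)/6 = 12/6 = 2; σ²_Data cleaning = ((3−1)/6)² = 0.111
te_Analysis = (1 + 4·4 + 13)/6 = 30/6 = 5; σ²_Analysis = ((13−1)/6)² = 4.000
te_Draft manuscript = (6 + 4·7 + 14)/6 = 48/6 = 8; σ²_Draft manuscript = ((14−6)/6)² = 1.778
te_Internal review = (4 + 4·7 + 16)/6 = 48/6 = 8; σ²_Internal review = ((16−4)/6)² = 4.000

Forward pass:
ES_Recruitment = 0; EF_Recruitment = 6
ES_Instrument calibration = 0; EF_Instrument calibration = 7
ES_Pilot data = max(EF_Recruitment=6, EF_Instrument calibration=7) = 7; EF_Pilot data = 7+13 = 20
ES_Data collection = 7; EF_Data collection = 7+12 = 19
ES_Data cleaning = max(EF_Pilot data=20, EF_Data collection=19) = 20; EF_Data cleaning = 20+2 = 22
ES_Analysis = max(EF_Instrument calibration=7, EF_Data collection=19) = 19; EF_Analysis = 19+5 = 24
ES_Draft manuscript = max(EF_Recruitment=6, EF_Data cleaning=22) = 22; EF_Draft manuscript = 22+8 = 30
ES_Internal review = max(EF_Recruitment=6, EF_Analysis=24, EF_Draft manuscript=30) = 30; EF_Internal review = 30+8 = 38
Expected project duration μ = 38 days. Critical path: Instrument calibration → Pilot data → Data cleaning → Draft manuscript → Internal review.

Variance along critical path = 2.778 + 1.778 + 0.111 + 1.778 + 4.000 = 10.444; σ = √10.444 = 3.232 days.
Z = (40 − 38) / 3.232 = 0.619
P(T ≤ 40) = Φ(0.619) ≈ 0.732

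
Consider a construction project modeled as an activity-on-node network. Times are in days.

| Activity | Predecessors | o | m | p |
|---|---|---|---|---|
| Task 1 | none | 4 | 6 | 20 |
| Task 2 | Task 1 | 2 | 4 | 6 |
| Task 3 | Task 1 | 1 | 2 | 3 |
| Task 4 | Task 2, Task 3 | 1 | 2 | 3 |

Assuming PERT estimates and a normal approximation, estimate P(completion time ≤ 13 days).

0.359

te_Task 1 = (4 + 4·6 + 20)/6 = 48/6 = 8; σ²_Task 1 = ((20−4)/6)² = 7.111
te_Task 2 = (2 + 4·4 + 6)/6 = 24/6 = 4; σ²_Task 2 = ((6−2)/6)² = 0.444
te_Task 3 = (1 + 4·2 + 3)/6 = 12/6 = 2; σ²_Task 3 = ((3−1)/6)² = 0.111
te_Task 4 = (1 + 4·2 + 3)/6 = 12/6 = 2; σ²_Task 4 = ((3−1)/6)² = 0.111

Forward pass:
ES_Task 1 = 0; EF_Task 1 = 8
ES_Task 2 = 8; EF_Task 2 = 8+4 = 12
ES_Task 3 = 8; EF_Task 3 = 8+2 = 10
ES_Task 4 = max(EF_Task 2=12, EF_Task 3=10) = 12; EF_Task 4 = 12+2 = 14
Expected project duration μ = 14 days. Critical path: Task 1 → Task 2 → Task 4.

Variance along critical path = 7.111 + 0.444 + 0.111 = 7.667; σ = √7.667 = 2.769 days.
Z = (13 − 14) / 2.769 = -0.361
P(T ≤ 13) = Φ(-0.361) ≈ 0.359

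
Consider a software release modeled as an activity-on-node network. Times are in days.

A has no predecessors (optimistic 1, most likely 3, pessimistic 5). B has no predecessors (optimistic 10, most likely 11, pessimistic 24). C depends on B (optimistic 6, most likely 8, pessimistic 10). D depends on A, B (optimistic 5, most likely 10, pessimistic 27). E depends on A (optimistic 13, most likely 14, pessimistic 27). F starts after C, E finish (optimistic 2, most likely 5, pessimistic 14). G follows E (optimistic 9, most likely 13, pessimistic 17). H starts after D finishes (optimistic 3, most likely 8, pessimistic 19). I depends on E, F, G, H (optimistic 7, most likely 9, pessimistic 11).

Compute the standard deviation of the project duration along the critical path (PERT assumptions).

5.14 days

te_A = (1 + 4·3 + 5)/6 = 18/6 = 3; σ²_A = ((5−1)/6)² = 0.444
te_B = (10 + 4·11 + 24)/6 = 78/6 = 13; σ²_B = ((24−10)/6)² = 5.444
te_C = (6 + 4·8 + 10)/6 = 48/6 = 8; σ²_C = ((10−6)/6)² = 0.444
te_D = (5 + 4·10 + 27)/6 = 72/6 = 12; σ²_D = ((27−5)/6)² = 13.444
te_E = (13 + 4·14 + 27)/6 = 96/6 = 16; σ²_E = ((27−13)/6)² = 5.444
te_F = (2 + 4·5 + 14)/6 = 36/6 = 6; σ²_F = ((14−2)/6)² = 4.000
te_G = (9 + 4·13 + 17)/6 = 78/6 = 13; σ²_G = ((17−9)/6)² = 1.778
te_H = (3 + 4·8 + 19)/6 = 54/6 = 9; σ²_H = ((19−3)/6)² = 7.111
te_I = (7 + 4·9 + 11)/6 = 54/6 = 9; σ²_I = ((11−7)/6)² = 0.444

Forward pass:
ES_A = 0; EF_A = 3
ES_B = 0; EF_B = 13
ES_C = 13; EF_C = 13+8 = 21
ES_D = max(EF_A=3, EF_B=13) = 13; EF_D = 13+12 = 25
ES_E = 3; EF_E = 3+16 = 19
ES_F = max(EF_C=21, EF_E=19) = 21; EF_F = 21+6 = 27
ES_G = 19; EF_G = 19+13 = 32
ES_H = 25; EF_H = 25+9 = 34
ES_I = max(EF_E=19, EF_F=27, EF_G=32, EF_H=34) = 34; EF_I = 34+9 = 43
Expected project duration μ = 43 days. Critical path: B → D → H → I.

Variance along critical path = 5.444 + 13.444 + 7.111 + 0.444 = 26.444
σ = √26.444 = 5.142 days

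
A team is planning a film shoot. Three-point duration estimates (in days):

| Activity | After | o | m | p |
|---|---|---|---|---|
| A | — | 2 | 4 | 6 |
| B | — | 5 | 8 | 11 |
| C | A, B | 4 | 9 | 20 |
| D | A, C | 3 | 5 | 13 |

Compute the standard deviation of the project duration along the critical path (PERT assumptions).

3.30 days

te_A = (2 + 4·4 + 6)/6 = 24/6 = 4; σ²_A = ((6−2)/6)² = 0.444
te_B = (5 + 4·8 + 11)/6 = 48/6 = 8; σ²_B = ((11−5)/6)² = 1.000
te_C = (4 + 4·9 + 20)/6 = 60/6 = 10; σ²_C = ((20−4)/6)² = 7.111
te_D = (3 + 4·5 + 13)/6 = 36/6 = 6; σ²_D = ((13−3)/6)² = 2.778

Forward pass:
ES_A = 0; EF_A = 4
ES_B = 0; EF_B = 8
ES_C = max(EF_A=4, EF_B=8) = 8; EF_C = 8+10 = 18
ES_D = max(EF_A=4, EF_C=18) = 18; EF_D = 18+6 = 24
Expected project duration μ = 24 days. Critical path: B → C → D.

Variance along critical path = 1.000 + 7.111 + 2.778 = 10.889
σ = √10.889 = 3.300 days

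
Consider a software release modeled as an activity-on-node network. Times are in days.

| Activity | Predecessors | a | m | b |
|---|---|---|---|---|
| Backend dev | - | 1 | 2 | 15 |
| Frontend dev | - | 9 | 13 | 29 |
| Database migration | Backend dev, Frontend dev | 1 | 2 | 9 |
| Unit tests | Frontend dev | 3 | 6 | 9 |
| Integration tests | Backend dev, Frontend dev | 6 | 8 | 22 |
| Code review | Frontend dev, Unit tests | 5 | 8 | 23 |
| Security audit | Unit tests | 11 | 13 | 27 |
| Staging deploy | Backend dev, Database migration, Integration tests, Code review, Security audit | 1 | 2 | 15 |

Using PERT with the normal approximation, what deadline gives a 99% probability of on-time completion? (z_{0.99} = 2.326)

51.6 days

te_Backend dev = (1 + 4·2 + 15)/6 = 24/6 = 4; σ²_Backend dev = ((15−1)/6)² = 5.444
te_Frontend dev = (9 + 4·13 + 29)/6 = 90/6 = 15; σ²_Frontend dev = ((29−9)/6)² = 11.111
te_Database migration = (1 + 4·2 + 9)/6 = 18/6 = 3; σ²_Database migration = ((9−1)/6)² = 1.778
te_Unit tests = (3 + 4·6 + 9)/6 = 36/6 = 6; σ²_Unit tests = ((9−3)/6)² = 1.000
te_Integration tests = (6 + 4·8 + 22)/6 = 60/6 = 10; σ²_Integration tests = ((22−6)/6)² = 7.111
te_Code review = (5 + 4·8 + 23)/6 = 60/6 = 10; σ²_Code review = ((23−5)/6)² = 9.000
te_Security audit = (11 + 4·13 + 27)/6 = 90/6 = 15; σ²_Security audit = ((27−11)/6)² = 7.111
te_Staging deploy = (1 + 4·2 + 15)/6 = 24/6 = 4; σ²_Staging deploy = ((15−1)/6)² = 5.444

Forward pass:
ES_Backend dev = 0; EF_Backend dev = 4
ES_Frontend dev = 0; EF_Frontend dev = 15
ES_Database migration = max(EF_Backend dev=4, EF_Frontend dev=15) = 15; EF_Database migration = 15+3 = 18
ES_Unit tests = 15; EF_Unit tests = 15+6 = 21
ES_Integration tests = max(EF_Backend dev=4, EF_Frontend dev=15) = 15; EF_Integration tests = 15+10 = 25
ES_Code review = max(EF_Frontend dev=15, EF_Unit tests=21) = 21; EF_Code review = 21+10 = 31
ES_Security audit = 21; EF_Security audit = 21+15 = 36
ES_Staging deploy = max(EF_Backend dev=4, EF_Database migration=18, EF_Integration tests=25, EF_Code review=31, EF_Security audit=36) = 36; EF_Staging deploy = 36+4 = 40
Expected project duration μ = 40 days. Critical path: Frontend dev → Unit tests → Security audit → Staging deploy.

Variance along critical path = 11.111 + 1.000 + 7.111 + 5.444 = 24.667; σ = 4.967 days.
D = μ + z·σ = 40 + 2.326·4.967 = 51.6 days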